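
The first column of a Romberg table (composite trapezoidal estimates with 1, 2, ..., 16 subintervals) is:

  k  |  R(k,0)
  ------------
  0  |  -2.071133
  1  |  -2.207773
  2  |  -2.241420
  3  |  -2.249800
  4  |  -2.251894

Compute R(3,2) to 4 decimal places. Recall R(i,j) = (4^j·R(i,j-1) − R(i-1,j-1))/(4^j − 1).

-2.2526

Richardson extrapolation on the trapezoidal column (denominator 4−1=3):
R(2,1) = (4·(-2.241420) − (-2.207773)) / 3 = -2.252636
R(3,1) = -2.249800 + (-2.249800 − (-2.241420))/3 = -2.252593
R(3,2) = (16·(-2.252593) − (-2.252636)) / 15 = -2.252590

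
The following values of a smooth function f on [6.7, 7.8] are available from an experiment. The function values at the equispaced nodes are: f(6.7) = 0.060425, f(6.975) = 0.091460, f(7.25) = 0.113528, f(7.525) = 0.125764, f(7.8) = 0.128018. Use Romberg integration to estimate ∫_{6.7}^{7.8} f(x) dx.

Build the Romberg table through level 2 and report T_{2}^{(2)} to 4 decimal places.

T_{0}^{(0)} (trapezoid, 1 panel, h=1.1000): 0.103644
T_{1}^{(0)} (trapezoid, 2 panels, h=0.5500): 0.114262
T_{2}^{(0)} (trapezoid, 4 panels, h=0.2750): 0.116868
T_{1}^{(1)} = 0.114262 + (0.114262 − 0.103644)/3 = 0.117801
T_{2}^{(1)} = 0.116868 + (0.116868 − 0.114262)/3 = 0.117737
T_{2}^{(2)} = 0.117737 + (0.117737 − 0.117801)/15 = 0.117733

0.1177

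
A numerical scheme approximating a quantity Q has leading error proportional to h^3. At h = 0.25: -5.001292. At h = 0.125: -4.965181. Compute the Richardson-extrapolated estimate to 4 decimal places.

Extrapolated value = (8·A(h/2) − A(h)) / (8 − 1)
= (8·(-4.965181) − (-5.001292)) / 7
= -34.720156 / 7 = -4.960022

-4.9600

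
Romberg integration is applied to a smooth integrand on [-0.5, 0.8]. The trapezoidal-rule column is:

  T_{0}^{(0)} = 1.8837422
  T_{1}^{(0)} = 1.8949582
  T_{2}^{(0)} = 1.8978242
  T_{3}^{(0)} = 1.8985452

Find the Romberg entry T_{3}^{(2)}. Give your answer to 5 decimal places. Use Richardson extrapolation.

T_{2}^{(1)} = (4·1.8978242 − 1.8949582) / 3 = 1.8987795
T_{3}^{(1)} = 1.8985452 + (1.8985452 − 1.8978242)/3 = 1.8987855
T_{3}^{(2)} = 1.8987855 + (1.8987855 − 1.8987795)/15 = 1.8987859

1.89879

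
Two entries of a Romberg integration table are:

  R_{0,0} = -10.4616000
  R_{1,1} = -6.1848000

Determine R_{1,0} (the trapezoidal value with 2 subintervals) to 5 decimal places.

-7.25400

From R_{1,1} = (4·R_{1,0} − R_{0,0})/3, solve for R_{1,0}:
4·R_{1,0} = 3·(-6.1848000) + (-10.4616000) = -29.0160000
R_{1,0} = -7.2540000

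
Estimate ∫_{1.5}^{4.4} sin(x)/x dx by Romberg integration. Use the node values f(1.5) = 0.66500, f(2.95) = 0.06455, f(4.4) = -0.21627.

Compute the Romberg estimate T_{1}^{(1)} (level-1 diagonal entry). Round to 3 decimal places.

0.342

T_{0}^{(0)} (trapezoid, 1 panel, h=2.9000): 0.65066
T_{1}^{(0)} (trapezoid, 2 panels, h=1.4500): 0.41893
T_{1}^{(1)} = 0.41893 + (0.41893 − 0.65066)/3 = 0.34169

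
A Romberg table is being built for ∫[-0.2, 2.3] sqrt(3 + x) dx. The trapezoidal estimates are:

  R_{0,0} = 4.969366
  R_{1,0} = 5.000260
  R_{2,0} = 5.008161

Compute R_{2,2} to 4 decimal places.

5.0108

Richardson extrapolation on the trapezoidal column (denominator 4−1=3):
R_{1,1} = (4·5.000260 − 4.969366) / 3 = 5.010558
R_{2,1} = 5.008161 + (5.008161 − 5.000260)/3 = 5.010795
R_{2,2} = 5.010795 + (5.010795 − 5.010558)/15 = 5.010811
(Column j=1 coincides with Simpson's rule on the same nodes.)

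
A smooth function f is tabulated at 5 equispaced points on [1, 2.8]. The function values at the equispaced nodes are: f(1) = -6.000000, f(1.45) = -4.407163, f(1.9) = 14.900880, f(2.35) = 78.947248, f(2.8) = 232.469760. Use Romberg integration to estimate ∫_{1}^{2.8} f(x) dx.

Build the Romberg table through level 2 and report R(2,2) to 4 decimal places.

R(0,0) (trapezoid, 1 panel, h=1.8000): 203.822784
R(1,0) (trapezoid, 2 panels, h=0.9000): 115.322184
R(2,0) (trapezoid, 4 panels, h=0.4500): 91.204130
R(1,1) = 115.322184 + (115.322184 − 203.822784)/3 = 85.821984
R(2,1) = 91.204130 + (91.204130 − 115.322184)/3 = 83.164779
R(2,2) = 83.164779 + (83.164779 − 85.821984)/15 = 82.987632

82.9876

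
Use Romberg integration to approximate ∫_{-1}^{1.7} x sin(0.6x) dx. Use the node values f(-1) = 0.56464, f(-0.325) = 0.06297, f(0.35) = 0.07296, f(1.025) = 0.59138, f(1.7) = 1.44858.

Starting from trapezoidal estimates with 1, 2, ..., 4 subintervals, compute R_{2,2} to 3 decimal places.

R_{0,0} (trapezoid, 1 panel, h=2.7000): 2.71785
R_{1,0} (trapezoid, 2 panels, h=1.3500): 1.45742
R_{2,0} (trapezoid, 4 panels, h=0.6750): 1.17040
R_{1,1} = 1.45742 + (1.45742 − 2.71785)/3 = 1.03728
R_{2,1} = 1.17040 + (1.17040 − 1.45742)/3 = 1.07473
R_{2,2} = 1.07473 + (1.07473 − 1.03728)/15 = 1.07723

1.077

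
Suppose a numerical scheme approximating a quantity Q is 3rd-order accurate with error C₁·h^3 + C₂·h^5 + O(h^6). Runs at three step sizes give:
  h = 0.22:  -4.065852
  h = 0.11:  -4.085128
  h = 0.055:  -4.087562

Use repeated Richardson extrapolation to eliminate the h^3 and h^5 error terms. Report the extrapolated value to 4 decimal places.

First eliminate the h^3 term (factor 2^3 = 8):
  B₁ = (8·(-4.085128) − (-4.065852))/7 = -4.087882
  B₂ = (8·(-4.087562) − (-4.085128))/7 = -4.087910
Then eliminate the h^5 term (factor 2^5 = 32):
  (32·(-4.087910) − (-4.087882))/31 = -4.087911

-4.0879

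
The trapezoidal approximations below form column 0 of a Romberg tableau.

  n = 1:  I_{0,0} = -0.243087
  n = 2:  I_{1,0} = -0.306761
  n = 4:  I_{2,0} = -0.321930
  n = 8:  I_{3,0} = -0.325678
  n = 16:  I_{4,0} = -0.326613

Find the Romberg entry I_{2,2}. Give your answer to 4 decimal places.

Richardson extrapolation on the trapezoidal column (denominator 4−1=3):
I_{1,1} = (4·(-0.306761) − (-0.243087)) / 3 = -0.327986
I_{2,1} = -0.321930 + (-0.321930 − (-0.306761))/3 = -0.326986
I_{2,2} = -0.326986 + (-0.326986 − (-0.327986))/15 = -0.326919
(Column j=1 coincides with Simpson's rule on the same nodes.)

-0.3269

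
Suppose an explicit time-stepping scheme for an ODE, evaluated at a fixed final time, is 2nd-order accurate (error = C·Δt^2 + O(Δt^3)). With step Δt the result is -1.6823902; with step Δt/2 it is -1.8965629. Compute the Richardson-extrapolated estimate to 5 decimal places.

The leading error scales as Δt^2; refining by a factor of 2 reduces it by 2^2 = 4.
Extrapolated value = (4·A(Δt/2) − A(Δt)) / (4 − 1)
= (4·(-1.8965629) − (-1.6823902)) / 3
= -5.9038614 / 3 = -1.9679538

-1.96795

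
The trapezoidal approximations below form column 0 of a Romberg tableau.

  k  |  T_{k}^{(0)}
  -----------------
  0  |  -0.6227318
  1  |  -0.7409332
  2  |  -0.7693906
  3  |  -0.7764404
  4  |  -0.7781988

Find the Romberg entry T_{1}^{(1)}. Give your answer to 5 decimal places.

Richardson extrapolation on the trapezoidal column (denominator 4−1=3):
T_{1}^{(1)} = -0.7409332 + (-0.7409332 − (-0.6227318))/3 = -0.7803337

-0.78033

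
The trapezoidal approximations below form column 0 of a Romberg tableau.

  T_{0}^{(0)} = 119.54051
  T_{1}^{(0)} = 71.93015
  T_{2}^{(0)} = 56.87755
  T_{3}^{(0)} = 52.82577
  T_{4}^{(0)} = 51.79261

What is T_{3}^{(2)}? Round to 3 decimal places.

51.450

T_{2}^{(1)} = (4·56.87755 − 71.93015) / 3 = 51.86002
T_{3}^{(1)} = 52.82577 + (52.82577 − 56.87755)/3 = 51.47518
T_{3}^{(2)} = (16·51.47518 − 51.86002) / 15 = 51.44952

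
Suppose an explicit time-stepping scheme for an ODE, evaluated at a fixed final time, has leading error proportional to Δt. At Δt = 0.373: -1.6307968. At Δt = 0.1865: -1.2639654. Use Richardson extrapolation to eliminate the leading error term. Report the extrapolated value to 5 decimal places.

Extrapolated value = (2·A(Δt/2) − A(Δt)) / (2 − 1)
= (2·(-1.2639654) − (-1.6307968)) / 1
= -0.8971340 / 1 = -0.8971340

-0.89713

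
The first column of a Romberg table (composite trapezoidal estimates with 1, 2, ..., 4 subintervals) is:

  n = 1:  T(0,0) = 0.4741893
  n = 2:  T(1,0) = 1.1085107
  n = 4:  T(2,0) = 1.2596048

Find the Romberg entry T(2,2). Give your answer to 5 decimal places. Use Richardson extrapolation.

T(1,1) = (4·1.1085107 − 0.4741893) / 3 = 1.3199512
T(2,1) = 1.2596048 + (1.2596048 − 1.1085107)/3 = 1.3099695
T(2,2) = 1.3099695 + (1.3099695 − 1.3199512)/15 = 1.3093041

1.30930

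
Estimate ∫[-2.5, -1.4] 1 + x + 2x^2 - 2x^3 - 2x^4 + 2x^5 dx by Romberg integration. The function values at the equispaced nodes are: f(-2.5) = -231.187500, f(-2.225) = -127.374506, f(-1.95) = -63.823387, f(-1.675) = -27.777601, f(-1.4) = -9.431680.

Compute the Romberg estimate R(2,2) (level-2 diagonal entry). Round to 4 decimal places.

R(0,0) (trapezoid, 1 panel, h=1.1000): -132.340549
R(1,0) (trapezoid, 2 panels, h=0.5500): -101.273137
R(2,0) (trapezoid, 4 panels, h=0.2750): -93.303398
R(1,1) = -101.273137 + (-101.273137 − (-132.340549))/3 = -90.917333
R(2,1) = -93.303398 + (-93.303398 − (-101.273137))/3 = -90.646818
R(2,2) = -90.646818 + (-90.646818 − (-90.917333))/15 = -90.628784

-90.6288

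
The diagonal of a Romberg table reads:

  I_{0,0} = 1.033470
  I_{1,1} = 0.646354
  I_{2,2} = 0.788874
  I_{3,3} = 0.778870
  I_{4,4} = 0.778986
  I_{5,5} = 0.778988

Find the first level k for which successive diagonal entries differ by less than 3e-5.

k = 5

|I_{1,1} − I_{0,0}| = 0.387116 ≥ 3e-5
|I_{2,2} − I_{1,1}| = 0.142520 ≥ 3e-5
|I_{3,3} − I_{2,2}| = 0.010004 ≥ 3e-5
|I_{4,4} − I_{3,3}| = 0.000116 ≥ 3e-5
|I_{5,5} − I_{4,4}| = 0.000002 < 3e-5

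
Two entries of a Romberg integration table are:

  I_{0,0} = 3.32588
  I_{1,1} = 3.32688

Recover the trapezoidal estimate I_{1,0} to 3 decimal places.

3.327

From I_{1,1} = (4·I_{1,0} − I_{0,0})/3, solve for I_{1,0}:
4·I_{1,0} = 3·3.32688 + 3.32588 = 13.30652
I_{1,0} = 3.32663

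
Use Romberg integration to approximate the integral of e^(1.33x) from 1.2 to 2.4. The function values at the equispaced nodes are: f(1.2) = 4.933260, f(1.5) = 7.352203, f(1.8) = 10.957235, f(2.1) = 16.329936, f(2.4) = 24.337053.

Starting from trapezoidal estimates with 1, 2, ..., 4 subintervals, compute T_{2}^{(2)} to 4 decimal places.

14.5894

T_{0}^{(0)} (trapezoid, 1 panel, h=1.2000): 17.562188
T_{1}^{(0)} (trapezoid, 2 panels, h=0.6000): 15.355435
T_{2}^{(0)} (trapezoid, 4 panels, h=0.3000): 14.782359
T_{1}^{(1)} = 15.355435 + (15.355435 − 17.562188)/3 = 14.619851
T_{2}^{(1)} = 14.782359 + (14.782359 − 15.355435)/3 = 14.591334
T_{2}^{(2)} = 14.591334 + (14.591334 − 14.619851)/15 = 14.589433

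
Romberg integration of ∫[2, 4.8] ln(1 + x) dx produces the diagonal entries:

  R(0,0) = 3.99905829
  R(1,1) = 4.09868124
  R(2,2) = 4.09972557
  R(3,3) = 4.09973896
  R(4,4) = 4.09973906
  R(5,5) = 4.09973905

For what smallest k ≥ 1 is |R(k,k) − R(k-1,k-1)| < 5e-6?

|R(1,1) − R(0,0)| = 0.09962295 ≥ 5e-6
|R(2,2) − R(1,1)| = 0.00104433 ≥ 5e-6
|R(3,3) − R(2,2)| = 0.00001339 ≥ 5e-6
|R(4,4) − R(3,3)| = 0.00000010 < 5e-6

k = 4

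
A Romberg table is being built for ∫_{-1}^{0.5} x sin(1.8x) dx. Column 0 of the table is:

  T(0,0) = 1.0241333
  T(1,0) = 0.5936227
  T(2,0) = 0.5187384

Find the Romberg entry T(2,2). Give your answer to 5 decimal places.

0.49669

Richardson extrapolation on the trapezoidal column (denominator 4−1=3):
T(1,1) = 0.5936227 + (0.5936227 − 1.0241333)/3 = 0.4501192
T(2,1) = (4·0.5187384 − 0.5936227) / 3 = 0.4937770
T(2,2) = 0.4937770 + (0.4937770 − 0.4501192)/15 = 0.4966875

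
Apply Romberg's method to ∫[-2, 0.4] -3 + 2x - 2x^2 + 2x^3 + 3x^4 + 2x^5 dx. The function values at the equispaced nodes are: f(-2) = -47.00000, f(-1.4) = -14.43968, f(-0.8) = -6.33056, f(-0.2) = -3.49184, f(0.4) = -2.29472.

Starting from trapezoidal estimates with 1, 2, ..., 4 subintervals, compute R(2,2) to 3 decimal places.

-26.529

R(0,0) (trapezoid, 1 panel, h=2.4000): -59.15366
R(1,0) (trapezoid, 2 panels, h=1.2000): -37.17350
R(2,0) (trapezoid, 4 panels, h=0.6000): -29.34566
R(1,1) = -37.17350 + (-37.17350 − (-59.15366))/3 = -29.84678
R(2,1) = -29.34566 + (-29.34566 − (-37.17350))/3 = -26.73638
R(2,2) = -26.73638 + (-26.73638 − (-29.84678))/15 = -26.52902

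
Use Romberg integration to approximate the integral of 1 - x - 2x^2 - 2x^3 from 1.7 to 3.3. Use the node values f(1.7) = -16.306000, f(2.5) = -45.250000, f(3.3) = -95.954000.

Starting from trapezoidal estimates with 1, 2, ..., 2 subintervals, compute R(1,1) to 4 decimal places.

-78.2027

R(0,0) (trapezoid, 1 panel, h=1.6000): -89.808000
R(1,0) (trapezoid, 2 panels, h=0.8000): -81.104000
R(1,1) = -81.104000 + (-81.104000 − (-89.808000))/3 = -78.202667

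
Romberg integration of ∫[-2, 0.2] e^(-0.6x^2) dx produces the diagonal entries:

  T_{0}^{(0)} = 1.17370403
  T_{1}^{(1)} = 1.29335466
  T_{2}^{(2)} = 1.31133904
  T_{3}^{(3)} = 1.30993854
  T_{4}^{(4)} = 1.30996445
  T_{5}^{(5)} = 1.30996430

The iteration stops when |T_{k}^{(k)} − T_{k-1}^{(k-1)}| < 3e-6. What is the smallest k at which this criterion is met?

k = 5

|T_{1}^{(1)} − T_{0}^{(0)}| = 0.11965063 ≥ 3e-6
|T_{2}^{(2)} − T_{1}^{(1)}| = 0.01798438 ≥ 3e-6
|T_{3}^{(3)} − T_{2}^{(2)}| = 0.00140050 ≥ 3e-6
|T_{4}^{(4)} − T_{3}^{(3)}| = 0.00002591 ≥ 3e-6
|T_{5}^{(5)} − T_{4}^{(4)}| = 0.00000015 < 3e-6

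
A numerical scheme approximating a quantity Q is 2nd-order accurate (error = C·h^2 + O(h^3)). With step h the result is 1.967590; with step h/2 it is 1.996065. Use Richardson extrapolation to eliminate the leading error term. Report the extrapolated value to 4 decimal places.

2.0056

The leading error scales as h^2; refining by a factor of 2 reduces it by 2^2 = 4.
Extrapolated value = (4·A(h/2) − A(h)) / (4 − 1)
= (4·1.996065 − 1.967590) / 3
= 6.016670 / 3 = 2.005557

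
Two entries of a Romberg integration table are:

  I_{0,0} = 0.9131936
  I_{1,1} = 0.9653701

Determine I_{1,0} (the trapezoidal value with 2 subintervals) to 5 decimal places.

From I_{1,1} = (4·I_{1,0} − I_{0,0})/3, solve for I_{1,0}:
4·I_{1,0} = 3·0.9653701 + 0.9131936 = 3.8093039
I_{1,0} = 0.9523260

0.95233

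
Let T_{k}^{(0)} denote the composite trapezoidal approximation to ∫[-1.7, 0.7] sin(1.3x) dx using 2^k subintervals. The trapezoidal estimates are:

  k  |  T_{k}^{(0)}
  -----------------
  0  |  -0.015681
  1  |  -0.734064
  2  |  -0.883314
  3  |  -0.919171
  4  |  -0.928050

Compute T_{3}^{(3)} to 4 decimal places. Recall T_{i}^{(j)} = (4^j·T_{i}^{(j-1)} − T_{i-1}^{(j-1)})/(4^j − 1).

-0.9310

Richardson extrapolation on the trapezoidal column (denominator 4−1=3):
T_{1}^{(1)} = (4·(-0.734064) − (-0.015681)) / 3 = -0.973525
T_{2}^{(1)} = (4·(-0.883314) − (-0.734064)) / 3 = -0.933064
T_{3}^{(1)} = (4·(-0.919171) − (-0.883314)) / 3 = -0.931123
T_{2}^{(2)} = (16·(-0.933064) − (-0.973525)) / 15 = -0.930367
T_{3}^{(2)} = -0.931123 + (-0.931123 − (-0.933064))/15 = -0.930994
T_{3}^{(3)} = -0.930994 + (-0.930994 − (-0.930367))/63 = -0.931004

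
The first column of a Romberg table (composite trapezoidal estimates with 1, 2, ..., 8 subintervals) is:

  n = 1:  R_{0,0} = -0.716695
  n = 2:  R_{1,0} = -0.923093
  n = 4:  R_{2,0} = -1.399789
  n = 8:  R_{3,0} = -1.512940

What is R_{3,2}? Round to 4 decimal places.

-1.5501

Richardson extrapolation on the trapezoidal column (denominator 4−1=3):
R_{2,1} = -1.399789 + (-1.399789 − (-0.923093))/3 = -1.558688
R_{3,1} = (4·(-1.512940) − (-1.399789)) / 3 = -1.550657
R_{3,2} = (16·(-1.550657) − (-1.558688)) / 15 = -1.550122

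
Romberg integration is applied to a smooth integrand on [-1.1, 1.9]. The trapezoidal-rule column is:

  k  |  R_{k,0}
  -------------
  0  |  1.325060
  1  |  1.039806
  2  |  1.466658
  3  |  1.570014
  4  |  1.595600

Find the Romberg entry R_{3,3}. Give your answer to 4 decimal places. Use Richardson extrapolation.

R_{1,1} = (4·1.039806 − 1.325060) / 3 = 0.944721
R_{2,1} = (4·1.466658 − 1.039806) / 3 = 1.608942
R_{3,1} = (4·1.570014 − 1.466658) / 3 = 1.604466
R_{2,2} = (16·1.608942 − 0.944721) / 15 = 1.653223
R_{3,2} = (16·1.604466 − 1.608942) / 15 = 1.604168
R_{3,3} = (64·1.604168 − 1.653223) / 63 = 1.603389

1.6034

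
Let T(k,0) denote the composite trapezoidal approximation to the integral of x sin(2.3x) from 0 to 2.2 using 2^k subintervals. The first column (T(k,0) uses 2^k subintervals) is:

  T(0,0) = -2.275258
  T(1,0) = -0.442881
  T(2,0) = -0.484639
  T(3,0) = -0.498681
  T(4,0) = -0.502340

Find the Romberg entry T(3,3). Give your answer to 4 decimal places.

-0.5031

Richardson extrapolation on the trapezoidal column (denominator 4−1=3):
T(1,1) = (4·(-0.442881) − (-2.275258)) / 3 = 0.167911
T(2,1) = (4·(-0.484639) − (-0.442881)) / 3 = -0.498558
T(3,1) = (4·(-0.498681) − (-0.484639)) / 3 = -0.503362
T(2,2) = (16·(-0.498558) − 0.167911) / 15 = -0.542989
T(3,2) = (16·(-0.503362) − (-0.498558)) / 15 = -0.503682
T(3,3) = (64·(-0.503682) − (-0.542989)) / 63 = -0.503058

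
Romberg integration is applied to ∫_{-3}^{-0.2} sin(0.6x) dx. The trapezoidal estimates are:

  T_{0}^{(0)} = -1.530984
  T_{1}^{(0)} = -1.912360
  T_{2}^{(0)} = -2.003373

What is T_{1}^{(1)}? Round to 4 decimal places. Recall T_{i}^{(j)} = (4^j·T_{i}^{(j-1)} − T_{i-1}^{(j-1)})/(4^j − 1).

-2.0395

T_{1}^{(1)} = (4·(-1.912360) − (-1.530984)) / 3 = -2.039485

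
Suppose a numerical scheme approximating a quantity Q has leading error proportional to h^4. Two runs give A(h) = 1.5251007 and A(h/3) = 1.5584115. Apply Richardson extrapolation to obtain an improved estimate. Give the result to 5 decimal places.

Extrapolated value = (81·A(h/3) − A(h)) / (81 − 1)
= (81·1.5584115 − 1.5251007) / 80
= 124.7062308 / 80 = 1.5588279

1.55883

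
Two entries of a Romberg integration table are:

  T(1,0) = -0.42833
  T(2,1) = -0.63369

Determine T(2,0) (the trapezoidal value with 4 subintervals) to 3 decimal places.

From T(2,1) = (4·T(2,0) − T(1,0))/3, solve for T(2,0):
4·T(2,0) = 3·(-0.63369) + (-0.42833) = -2.32940
T(2,0) = -0.58235

-0.582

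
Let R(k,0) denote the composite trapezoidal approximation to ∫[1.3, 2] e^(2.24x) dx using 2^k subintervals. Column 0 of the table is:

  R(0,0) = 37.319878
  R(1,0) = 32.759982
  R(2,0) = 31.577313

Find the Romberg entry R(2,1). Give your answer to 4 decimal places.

31.1831

Richardson extrapolation on the trapezoidal column (denominator 4−1=3):
R(2,1) = 31.577313 + (31.577313 − 32.759982)/3 = 31.183090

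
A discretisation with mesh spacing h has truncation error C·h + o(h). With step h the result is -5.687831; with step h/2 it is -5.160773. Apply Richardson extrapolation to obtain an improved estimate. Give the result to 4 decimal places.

-4.6337

The leading error scales as h; refining by a factor of 2 reduces it by 2^1 = 2.
Extrapolated value = (2·A(h/2) − A(h)) / (2 − 1)
= (2·(-5.160773) − (-5.687831)) / 1
= -4.633715 / 1 = -4.633715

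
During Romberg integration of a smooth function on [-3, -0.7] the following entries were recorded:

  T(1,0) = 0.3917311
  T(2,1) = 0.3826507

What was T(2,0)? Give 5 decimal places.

From T(2,1) = (4·T(2,0) − T(1,0))/3, solve for T(2,0):
4·T(2,0) = 3·0.3826507 + 0.3917311 = 1.5396832
T(2,0) = 0.3849208

0.38492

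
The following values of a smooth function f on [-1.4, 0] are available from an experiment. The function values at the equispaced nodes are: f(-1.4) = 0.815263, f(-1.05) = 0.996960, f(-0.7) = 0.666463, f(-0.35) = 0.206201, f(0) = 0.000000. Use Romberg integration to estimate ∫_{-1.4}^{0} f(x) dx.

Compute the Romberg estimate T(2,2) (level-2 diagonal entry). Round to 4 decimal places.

T(0,0) (trapezoid, 1 panel, h=1.4000): 0.570684
T(1,0) (trapezoid, 2 panels, h=0.7000): 0.751866
T(2,0) (trapezoid, 4 panels, h=0.3500): 0.797039
T(1,1) = 0.751866 + (0.751866 − 0.570684)/3 = 0.812260
T(2,1) = 0.797039 + (0.797039 − 0.751866)/3 = 0.812097
T(2,2) = 0.812097 + (0.812097 − 0.812260)/15 = 0.812086

0.8121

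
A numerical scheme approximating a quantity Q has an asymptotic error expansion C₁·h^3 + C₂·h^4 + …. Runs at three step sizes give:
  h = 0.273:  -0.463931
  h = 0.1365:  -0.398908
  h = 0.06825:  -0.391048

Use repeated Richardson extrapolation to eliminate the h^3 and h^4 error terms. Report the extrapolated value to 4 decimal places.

-0.3899

First eliminate the h^3 term (factor 2^3 = 8):
  B₁ = (8·(-0.398908) − (-0.463931))/7 = -0.389619
  B₂ = (8·(-0.391048) − (-0.398908))/7 = -0.389925
Then eliminate the h^4 term (factor 2^4 = 16):
  (16·(-0.389925) − (-0.389619))/15 = -0.389945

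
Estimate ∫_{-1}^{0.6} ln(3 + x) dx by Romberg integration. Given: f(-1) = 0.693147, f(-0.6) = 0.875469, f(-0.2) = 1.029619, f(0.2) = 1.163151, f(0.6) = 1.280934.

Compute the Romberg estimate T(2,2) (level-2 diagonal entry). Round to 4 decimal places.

1.6251

T(0,0) (trapezoid, 1 panel, h=1.6000): 1.579265
T(1,0) (trapezoid, 2 panels, h=0.8000): 1.613328
T(2,0) (trapezoid, 4 panels, h=0.4000): 1.622112
T(1,1) = 1.613328 + (1.613328 − 1.579265)/3 = 1.624682
T(2,1) = 1.622112 + (1.622112 − 1.613328)/3 = 1.625040
T(2,2) = 1.625040 + (1.625040 − 1.624682)/15 = 1.625064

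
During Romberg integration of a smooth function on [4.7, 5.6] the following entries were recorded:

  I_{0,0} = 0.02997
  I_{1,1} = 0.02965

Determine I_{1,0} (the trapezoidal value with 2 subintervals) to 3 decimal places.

0.030

From I_{1,1} = (4·I_{1,0} − I_{0,0})/3, solve for I_{1,0}:
4·I_{1,0} = 3·0.02965 + 0.02997 = 0.11892
I_{1,0} = 0.02973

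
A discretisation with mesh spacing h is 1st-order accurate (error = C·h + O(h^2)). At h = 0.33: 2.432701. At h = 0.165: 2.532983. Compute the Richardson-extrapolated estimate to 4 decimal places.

The leading error scales as h; refining by a factor of 2 reduces it by 2^1 = 2.
Extrapolated value = (2·A(h/2) − A(h)) / (2 − 1)
= (2·2.532983 − 2.432701) / 1
= 2.633265 / 1 = 2.633265

2.6333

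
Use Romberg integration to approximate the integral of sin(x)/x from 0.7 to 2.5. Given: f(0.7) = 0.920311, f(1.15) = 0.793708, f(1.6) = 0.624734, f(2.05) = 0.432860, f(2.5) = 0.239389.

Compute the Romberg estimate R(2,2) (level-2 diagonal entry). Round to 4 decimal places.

R(0,0) (trapezoid, 1 panel, h=1.8000): 1.043730
R(1,0) (trapezoid, 2 panels, h=0.9000): 1.084126
R(2,0) (trapezoid, 4 panels, h=0.4500): 1.094018
R(1,1) = 1.084126 + (1.084126 − 1.043730)/3 = 1.097591
R(2,1) = 1.094018 + (1.094018 − 1.084126)/3 = 1.097315
R(2,2) = 1.097315 + (1.097315 − 1.097591)/15 = 1.097297

1.0973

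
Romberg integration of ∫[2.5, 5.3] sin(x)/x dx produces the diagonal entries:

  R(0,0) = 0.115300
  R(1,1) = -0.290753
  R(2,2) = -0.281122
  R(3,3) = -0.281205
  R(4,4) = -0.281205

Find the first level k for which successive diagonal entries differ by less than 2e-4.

|R(1,1) − R(0,0)| = 0.406053 ≥ 2e-4
|R(2,2) − R(1,1)| = 0.009631 ≥ 2e-4
|R(3,3) − R(2,2)| = 0.000083 < 2e-4

k = 3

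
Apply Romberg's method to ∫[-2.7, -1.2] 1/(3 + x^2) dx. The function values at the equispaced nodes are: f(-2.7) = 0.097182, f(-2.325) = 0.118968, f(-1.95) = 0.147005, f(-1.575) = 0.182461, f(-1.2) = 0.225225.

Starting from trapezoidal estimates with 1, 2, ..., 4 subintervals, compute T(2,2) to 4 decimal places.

T(0,0) (trapezoid, 1 panel, h=1.5000): 0.241805
T(1,0) (trapezoid, 2 panels, h=0.7500): 0.231156
T(2,0) (trapezoid, 4 panels, h=0.3750): 0.228614
T(1,1) = 0.231156 + (0.231156 − 0.241805)/3 = 0.227606
T(2,1) = 0.228614 + (0.228614 − 0.231156)/3 = 0.227767
T(2,2) = 0.227767 + (0.227767 − 0.227606)/15 = 0.227778

0.2278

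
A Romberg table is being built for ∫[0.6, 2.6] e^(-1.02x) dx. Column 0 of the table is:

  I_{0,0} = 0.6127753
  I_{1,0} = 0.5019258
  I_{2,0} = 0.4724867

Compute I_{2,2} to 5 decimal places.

0.46252

Richardson extrapolation on the trapezoidal column (denominator 4−1=3):
I_{1,1} = 0.5019258 + (0.5019258 − 0.6127753)/3 = 0.4649760
I_{2,1} = (4·0.4724867 − 0.5019258) / 3 = 0.4626737
I_{2,2} = (16·0.4626737 − 0.4649760) / 15 = 0.4625202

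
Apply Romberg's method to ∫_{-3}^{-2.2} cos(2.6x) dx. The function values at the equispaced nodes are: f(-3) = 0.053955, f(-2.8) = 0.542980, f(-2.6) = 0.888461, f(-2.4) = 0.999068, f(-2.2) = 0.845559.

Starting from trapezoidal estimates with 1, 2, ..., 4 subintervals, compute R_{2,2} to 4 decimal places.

R_{0,0} (trapezoid, 1 panel, h=0.8000): 0.359806
R_{1,0} (trapezoid, 2 panels, h=0.4000): 0.535287
R_{2,0} (trapezoid, 4 panels, h=0.2000): 0.576053
R_{1,1} = 0.535287 + (0.535287 − 0.359806)/3 = 0.593781
R_{2,1} = 0.576053 + (0.576053 − 0.535287)/3 = 0.589642
R_{2,2} = 0.589642 + (0.589642 − 0.593781)/15 = 0.589366

0.5894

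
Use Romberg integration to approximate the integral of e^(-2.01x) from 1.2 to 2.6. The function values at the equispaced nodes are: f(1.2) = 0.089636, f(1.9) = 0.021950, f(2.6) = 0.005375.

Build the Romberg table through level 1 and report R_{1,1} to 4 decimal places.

0.0427

R_{0,0} (trapezoid, 1 panel, h=1.4000): 0.066508
R_{1,0} (trapezoid, 2 panels, h=0.7000): 0.048619
R_{1,1} = 0.048619 + (0.048619 − 0.066508)/3 = 0.042656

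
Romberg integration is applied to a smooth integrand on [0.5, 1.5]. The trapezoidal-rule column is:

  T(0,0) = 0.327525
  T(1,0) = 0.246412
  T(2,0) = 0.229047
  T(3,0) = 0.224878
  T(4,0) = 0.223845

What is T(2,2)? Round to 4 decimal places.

0.2235

Richardson extrapolation on the trapezoidal column (denominator 4−1=3):
T(1,1) = (4·0.246412 − 0.327525) / 3 = 0.219374
T(2,1) = 0.229047 + (0.229047 − 0.246412)/3 = 0.223259
T(2,2) = 0.223259 + (0.223259 − 0.219374)/15 = 0.223518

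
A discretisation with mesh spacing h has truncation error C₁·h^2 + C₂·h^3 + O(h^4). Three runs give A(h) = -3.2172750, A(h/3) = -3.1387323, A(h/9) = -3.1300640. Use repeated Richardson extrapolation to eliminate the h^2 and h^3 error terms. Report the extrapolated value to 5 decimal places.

First eliminate the h^2 term (factor 3^2 = 9):
  B₁ = (9·(-3.1387323) − (-3.2172750))/8 = -3.1289145
  B₂ = (9·(-3.1300640) − (-3.1387323))/8 = -3.1289805
Then eliminate the h^3 term (factor 3^3 = 27):
  (27·(-3.1289805) − (-3.1289145))/26 = -3.1289830

-3.12898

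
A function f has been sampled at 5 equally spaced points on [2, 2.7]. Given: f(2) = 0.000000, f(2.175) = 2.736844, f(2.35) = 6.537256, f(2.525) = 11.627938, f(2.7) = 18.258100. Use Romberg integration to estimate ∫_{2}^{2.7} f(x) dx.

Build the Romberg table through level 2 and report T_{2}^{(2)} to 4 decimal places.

5.1794

T_{0}^{(0)} (trapezoid, 1 panel, h=0.7000): 6.390335
T_{1}^{(0)} (trapezoid, 2 panels, h=0.3500): 5.483207
T_{2}^{(0)} (trapezoid, 4 panels, h=0.1750): 5.255440
T_{1}^{(1)} = 5.483207 + (5.483207 − 6.390335)/3 = 5.180831
T_{2}^{(1)} = 5.255440 + (5.255440 − 5.483207)/3 = 5.179518
T_{2}^{(2)} = 5.179518 + (5.179518 − 5.180831)/15 = 5.179430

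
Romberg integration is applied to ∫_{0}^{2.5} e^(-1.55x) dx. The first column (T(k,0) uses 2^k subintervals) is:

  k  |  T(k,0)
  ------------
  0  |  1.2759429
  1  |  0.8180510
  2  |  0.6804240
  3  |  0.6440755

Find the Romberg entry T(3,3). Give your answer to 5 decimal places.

T(1,1) = 0.8180510 + (0.8180510 − 1.2759429)/3 = 0.6654204
T(2,1) = 0.6804240 + (0.6804240 − 0.8180510)/3 = 0.6345483
T(3,1) = 0.6440755 + (0.6440755 − 0.6804240)/3 = 0.6319593
T(2,2) = (16·0.6345483 − 0.6654204) / 15 = 0.6324902
T(3,2) = (16·0.6319593 − 0.6345483) / 15 = 0.6317867
T(3,3) = (64·0.6317867 − 0.6324902) / 63 = 0.6317755
(Column j=1 coincides with Simpson's rule on the same nodes.)

0.63178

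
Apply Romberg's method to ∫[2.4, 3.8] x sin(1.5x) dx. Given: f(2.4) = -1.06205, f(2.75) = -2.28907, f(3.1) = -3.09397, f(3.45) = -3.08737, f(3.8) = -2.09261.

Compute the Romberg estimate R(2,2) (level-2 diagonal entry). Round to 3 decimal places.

-3.597

R(0,0) (trapezoid, 1 panel, h=1.4000): -2.20826
R(1,0) (trapezoid, 2 panels, h=0.7000): -3.26991
R(2,0) (trapezoid, 4 panels, h=0.3500): -3.51671
R(1,1) = -3.26991 + (-3.26991 − (-2.20826))/3 = -3.62379
R(2,1) = -3.51671 + (-3.51671 − (-3.26991))/3 = -3.59898
R(2,2) = -3.59898 + (-3.59898 − (-3.62379))/15 = -3.59733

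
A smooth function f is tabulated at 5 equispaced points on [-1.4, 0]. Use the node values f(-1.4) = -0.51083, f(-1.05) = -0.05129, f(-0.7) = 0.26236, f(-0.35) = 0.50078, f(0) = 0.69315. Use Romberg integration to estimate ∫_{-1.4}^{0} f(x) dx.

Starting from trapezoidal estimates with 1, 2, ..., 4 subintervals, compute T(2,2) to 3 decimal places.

0.293

T(0,0) (trapezoid, 1 panel, h=1.4000): 0.12762
T(1,0) (trapezoid, 2 panels, h=0.7000): 0.24746
T(2,0) (trapezoid, 4 panels, h=0.3500): 0.28105
T(1,1) = 0.24746 + (0.24746 − 0.12762)/3 = 0.28741
T(2,1) = 0.28105 + (0.28105 − 0.24746)/3 = 0.29225
T(2,2) = 0.29225 + (0.29225 − 0.28741)/15 = 0.29257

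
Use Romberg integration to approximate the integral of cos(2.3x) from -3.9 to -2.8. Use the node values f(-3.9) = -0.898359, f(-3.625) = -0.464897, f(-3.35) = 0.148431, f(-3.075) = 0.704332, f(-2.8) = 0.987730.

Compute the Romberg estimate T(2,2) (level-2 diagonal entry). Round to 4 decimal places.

T(0,0) (trapezoid, 1 panel, h=1.1000): 0.049154
T(1,0) (trapezoid, 2 panels, h=0.5500): 0.106214
T(2,0) (trapezoid, 4 panels, h=0.2750): 0.118952
T(1,1) = 0.106214 + (0.106214 − 0.049154)/3 = 0.125234
T(2,1) = 0.118952 + (0.118952 − 0.106214)/3 = 0.123198
T(2,2) = 0.123198 + (0.123198 − 0.125234)/15 = 0.123062

0.1231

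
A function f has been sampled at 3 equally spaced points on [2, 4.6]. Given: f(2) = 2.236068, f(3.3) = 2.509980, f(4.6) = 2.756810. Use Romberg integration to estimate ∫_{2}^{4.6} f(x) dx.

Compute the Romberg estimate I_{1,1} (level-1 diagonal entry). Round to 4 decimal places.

6.5142

I_{0,0} (trapezoid, 1 panel, h=2.6000): 6.490741
I_{1,0} (trapezoid, 2 panels, h=1.3000): 6.508345
I_{1,1} = 6.508345 + (6.508345 − 6.490741)/3 = 6.514213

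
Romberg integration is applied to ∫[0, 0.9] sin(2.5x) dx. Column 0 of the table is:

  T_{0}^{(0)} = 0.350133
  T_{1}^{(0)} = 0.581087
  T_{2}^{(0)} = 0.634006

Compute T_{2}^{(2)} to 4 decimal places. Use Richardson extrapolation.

Richardson extrapolation on the trapezoidal column (denominator 4−1=3):
T_{1}^{(1)} = 0.581087 + (0.581087 − 0.350133)/3 = 0.658072
T_{2}^{(1)} = (4·0.634006 − 0.581087) / 3 = 0.651646
T_{2}^{(2)} = (16·0.651646 − 0.658072) / 15 = 0.651218

0.6512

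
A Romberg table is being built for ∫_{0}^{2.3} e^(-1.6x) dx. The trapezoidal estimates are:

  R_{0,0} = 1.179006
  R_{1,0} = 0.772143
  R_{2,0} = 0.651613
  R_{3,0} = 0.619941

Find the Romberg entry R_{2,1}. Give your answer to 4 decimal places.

0.6114

Richardson extrapolation on the trapezoidal column (denominator 4−1=3):
R_{2,1} = 0.651613 + (0.651613 − 0.772143)/3 = 0.611436
(Column j=1 coincides with Simpson's rule on the same nodes.)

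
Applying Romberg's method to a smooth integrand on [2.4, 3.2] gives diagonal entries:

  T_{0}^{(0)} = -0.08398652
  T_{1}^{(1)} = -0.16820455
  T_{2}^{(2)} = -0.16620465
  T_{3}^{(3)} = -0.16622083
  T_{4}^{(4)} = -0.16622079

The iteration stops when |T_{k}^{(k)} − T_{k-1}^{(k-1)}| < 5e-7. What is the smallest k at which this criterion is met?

|T_{1}^{(1)} − T_{0}^{(0)}| = 0.08421803 ≥ 5e-7
|T_{2}^{(2)} − T_{1}^{(1)}| = 0.00199990 ≥ 5e-7
|T_{3}^{(3)} − T_{2}^{(2)}| = 0.00001618 ≥ 5e-7
|T_{4}^{(4)} − T_{3}^{(3)}| = 0.00000004 < 5e-7

k = 4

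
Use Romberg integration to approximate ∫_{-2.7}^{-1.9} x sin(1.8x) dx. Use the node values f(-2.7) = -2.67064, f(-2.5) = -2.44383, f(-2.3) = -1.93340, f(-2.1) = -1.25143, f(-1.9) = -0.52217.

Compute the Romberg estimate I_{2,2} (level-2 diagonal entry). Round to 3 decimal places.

-1.456

I_{0,0} (trapezoid, 1 panel, h=0.8000): -1.27712
I_{1,0} (trapezoid, 2 panels, h=0.4000): -1.41192
I_{2,0} (trapezoid, 4 panels, h=0.2000): -1.44501
I_{1,1} = -1.41192 + (-1.41192 − (-1.27712))/3 = -1.45685
I_{2,1} = -1.44501 + (-1.44501 − (-1.41192))/3 = -1.45604
I_{2,2} = -1.45604 + (-1.45604 − (-1.45685))/15 = -1.45599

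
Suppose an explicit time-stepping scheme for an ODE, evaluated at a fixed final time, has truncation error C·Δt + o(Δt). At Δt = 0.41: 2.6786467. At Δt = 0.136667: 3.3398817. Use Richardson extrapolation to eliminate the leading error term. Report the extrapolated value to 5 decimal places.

Extrapolated value = (3·A(Δt/3) − A(Δt)) / (3 − 1)
= (3·3.3398817 − 2.6786467) / 2
= 7.3409984 / 2 = 3.6704992

3.67050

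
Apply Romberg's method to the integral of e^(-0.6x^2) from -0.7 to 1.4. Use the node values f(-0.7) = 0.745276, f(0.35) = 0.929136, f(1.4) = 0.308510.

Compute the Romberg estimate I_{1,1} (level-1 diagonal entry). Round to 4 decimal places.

1.6696

I_{0,0} (trapezoid, 1 panel, h=2.1000): 1.106475
I_{1,0} (trapezoid, 2 panels, h=1.0500): 1.528830
I_{1,1} = 1.528830 + (1.528830 − 1.106475)/3 = 1.669615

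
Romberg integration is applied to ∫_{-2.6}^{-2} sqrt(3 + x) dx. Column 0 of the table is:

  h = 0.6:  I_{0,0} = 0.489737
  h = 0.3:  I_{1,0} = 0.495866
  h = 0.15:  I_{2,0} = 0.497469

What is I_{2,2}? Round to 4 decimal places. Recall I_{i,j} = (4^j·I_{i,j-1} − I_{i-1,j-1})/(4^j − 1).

I_{1,1} = (4·0.495866 − 0.489737) / 3 = 0.497909
I_{2,1} = (4·0.497469 − 0.495866) / 3 = 0.498003
I_{2,2} = (16·0.498003 − 0.497909) / 15 = 0.498009

0.4980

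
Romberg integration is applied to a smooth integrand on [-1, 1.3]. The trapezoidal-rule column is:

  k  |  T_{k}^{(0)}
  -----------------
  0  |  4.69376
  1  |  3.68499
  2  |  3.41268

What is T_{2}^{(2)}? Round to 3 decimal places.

3.320

T_{1}^{(1)} = (4·3.68499 − 4.69376) / 3 = 3.34873
T_{2}^{(1)} = (4·3.41268 − 3.68499) / 3 = 3.32191
T_{2}^{(2)} = 3.32191 + (3.32191 − 3.34873)/15 = 3.32012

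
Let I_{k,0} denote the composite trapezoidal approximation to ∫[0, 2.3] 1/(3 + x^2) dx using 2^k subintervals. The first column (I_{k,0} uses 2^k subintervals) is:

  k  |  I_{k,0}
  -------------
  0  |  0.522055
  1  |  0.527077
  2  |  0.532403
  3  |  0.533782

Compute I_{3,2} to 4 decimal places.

I_{2,1} = 0.532403 + (0.532403 − 0.527077)/3 = 0.534178
I_{3,1} = 0.533782 + (0.533782 − 0.532403)/3 = 0.534242
I_{3,2} = (16·0.534242 − 0.534178) / 15 = 0.534246

0.5342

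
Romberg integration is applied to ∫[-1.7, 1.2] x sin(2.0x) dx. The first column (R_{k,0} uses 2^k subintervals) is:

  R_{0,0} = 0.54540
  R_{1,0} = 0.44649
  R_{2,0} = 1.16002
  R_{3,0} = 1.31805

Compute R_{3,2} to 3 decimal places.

1.369

Richardson extrapolation on the trapezoidal column (denominator 4−1=3):
R_{2,1} = (4·1.16002 − 0.44649) / 3 = 1.39786
R_{3,1} = (4·1.31805 − 1.16002) / 3 = 1.37073
R_{3,2} = (16·1.37073 − 1.39786) / 15 = 1.36892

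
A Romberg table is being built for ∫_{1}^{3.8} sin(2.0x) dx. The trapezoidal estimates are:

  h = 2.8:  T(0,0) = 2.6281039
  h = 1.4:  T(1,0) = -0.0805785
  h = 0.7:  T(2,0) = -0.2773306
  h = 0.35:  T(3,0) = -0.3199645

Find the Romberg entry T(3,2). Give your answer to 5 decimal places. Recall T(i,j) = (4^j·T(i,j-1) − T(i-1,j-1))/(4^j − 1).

Richardson extrapolation on the trapezoidal column (denominator 4−1=3):
T(2,1) = -0.2773306 + (-0.2773306 − (-0.0805785))/3 = -0.3429146
T(3,1) = (4·(-0.3199645) − (-0.2773306)) / 3 = -0.3341758
T(3,2) = (16·(-0.3341758) − (-0.3429146)) / 15 = -0.3335932
(Column j=1 coincides with Simpson's rule on the same nodes.)

-0.33359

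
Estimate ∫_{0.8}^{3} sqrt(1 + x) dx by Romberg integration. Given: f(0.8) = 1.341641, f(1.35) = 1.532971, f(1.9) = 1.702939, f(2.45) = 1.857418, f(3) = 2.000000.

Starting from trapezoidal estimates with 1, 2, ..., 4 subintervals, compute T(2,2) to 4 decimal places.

3.7234

T(0,0) (trapezoid, 1 panel, h=2.2000): 3.675805
T(1,0) (trapezoid, 2 panels, h=1.1000): 3.711135
T(2,0) (trapezoid, 4 panels, h=0.5500): 3.720282
T(1,1) = 3.711135 + (3.711135 − 3.675805)/3 = 3.722912
T(2,1) = 3.720282 + (3.720282 − 3.711135)/3 = 3.723331
T(2,2) = 3.723331 + (3.723331 − 3.722912)/15 = 3.723359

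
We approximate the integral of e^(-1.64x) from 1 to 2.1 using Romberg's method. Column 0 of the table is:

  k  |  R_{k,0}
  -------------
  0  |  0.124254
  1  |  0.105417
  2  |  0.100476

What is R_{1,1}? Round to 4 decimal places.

R_{1,1} = 0.105417 + (0.105417 − 0.124254)/3 = 0.099138
(Column j=1 coincides with Simpson's rule on the same nodes.)

0.0991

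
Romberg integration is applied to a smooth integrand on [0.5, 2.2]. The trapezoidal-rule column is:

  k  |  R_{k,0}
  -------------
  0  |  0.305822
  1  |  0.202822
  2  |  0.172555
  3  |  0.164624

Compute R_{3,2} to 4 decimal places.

0.1619

R_{2,1} = (4·0.172555 − 0.202822) / 3 = 0.162466
R_{3,1} = 0.164624 + (0.164624 − 0.172555)/3 = 0.161980
R_{3,2} = 0.161980 + (0.161980 − 0.162466)/15 = 0.161948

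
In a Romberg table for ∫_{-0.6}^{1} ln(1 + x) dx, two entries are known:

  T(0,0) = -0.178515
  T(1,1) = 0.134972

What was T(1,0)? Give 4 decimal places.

0.0566

From T(1,1) = (4·T(1,0) − T(0,0))/3, solve for T(1,0):
4·T(1,0) = 3·0.134972 + (-0.178515) = 0.226401
T(1,0) = 0.056600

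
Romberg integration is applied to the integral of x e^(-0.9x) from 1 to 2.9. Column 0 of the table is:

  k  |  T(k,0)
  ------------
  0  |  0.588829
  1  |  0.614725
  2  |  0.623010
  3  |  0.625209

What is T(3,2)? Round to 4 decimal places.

Richardson extrapolation on the trapezoidal column (denominator 4−1=3):
T(2,1) = 0.623010 + (0.623010 − 0.614725)/3 = 0.625772
T(3,1) = 0.625209 + (0.625209 − 0.623010)/3 = 0.625942
T(3,2) = (16·0.625942 − 0.625772) / 15 = 0.625953

0.6260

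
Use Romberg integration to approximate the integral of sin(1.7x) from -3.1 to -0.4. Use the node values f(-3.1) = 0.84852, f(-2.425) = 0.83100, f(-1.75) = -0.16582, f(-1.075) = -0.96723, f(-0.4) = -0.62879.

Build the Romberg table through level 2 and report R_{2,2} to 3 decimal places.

R_{0,0} (trapezoid, 1 panel, h=2.7000): 0.29664
R_{1,0} (trapezoid, 2 panels, h=1.3500): -0.07554
R_{2,0} (trapezoid, 4 panels, h=0.6750): -0.12972
R_{1,1} = -0.07554 + (-0.07554 − 0.29664)/3 = -0.19960
R_{2,1} = -0.12972 + (-0.12972 − (-0.07554))/3 = -0.14778
R_{2,2} = -0.14778 + (-0.14778 − (-0.19960))/15 = -0.14433

-0.144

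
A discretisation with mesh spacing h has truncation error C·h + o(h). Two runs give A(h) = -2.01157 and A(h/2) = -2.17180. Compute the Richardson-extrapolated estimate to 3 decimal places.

-2.332

Extrapolated value = (2·A(h/2) − A(h)) / (2 − 1)
= (2·(-2.17180) − (-2.01157)) / 1
= -2.33203 / 1 = -2.33203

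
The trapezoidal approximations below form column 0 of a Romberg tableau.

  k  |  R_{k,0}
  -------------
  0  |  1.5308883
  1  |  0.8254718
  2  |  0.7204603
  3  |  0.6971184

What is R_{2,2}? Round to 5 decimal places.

0.69180

R_{1,1} = 0.8254718 + (0.8254718 − 1.5308883)/3 = 0.5903330
R_{2,1} = 0.7204603 + (0.7204603 − 0.8254718)/3 = 0.6854565
R_{2,2} = 0.6854565 + (0.6854565 − 0.5903330)/15 = 0.6917981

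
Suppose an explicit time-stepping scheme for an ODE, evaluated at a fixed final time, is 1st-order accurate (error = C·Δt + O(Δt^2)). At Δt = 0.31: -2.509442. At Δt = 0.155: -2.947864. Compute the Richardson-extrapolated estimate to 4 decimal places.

The leading error scales as Δt; refining by a factor of 2 reduces it by 2^1 = 2.
Extrapolated value = (2·A(Δt/2) − A(Δt)) / (2 − 1)
= (2·(-2.947864) − (-2.509442)) / 1
= -3.386286 / 1 = -3.386286

-3.3863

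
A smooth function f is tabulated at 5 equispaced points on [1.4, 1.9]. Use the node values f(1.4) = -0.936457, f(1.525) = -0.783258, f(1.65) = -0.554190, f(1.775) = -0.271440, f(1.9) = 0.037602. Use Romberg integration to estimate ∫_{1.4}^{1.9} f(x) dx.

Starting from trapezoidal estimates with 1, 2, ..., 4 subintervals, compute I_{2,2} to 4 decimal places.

I_{0,0} (trapezoid, 1 panel, h=0.5000): -0.224714
I_{1,0} (trapezoid, 2 panels, h=0.2500): -0.250904
I_{2,0} (trapezoid, 4 panels, h=0.1250): -0.257289
I_{1,1} = -0.250904 + (-0.250904 − (-0.224714))/3 = -0.259634
I_{2,1} = -0.257289 + (-0.257289 − (-0.250904))/3 = -0.259417
I_{2,2} = -0.259417 + (-0.259417 − (-0.259634))/15 = -0.259403

-0.2594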